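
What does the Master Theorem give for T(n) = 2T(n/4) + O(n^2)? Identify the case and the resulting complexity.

Master Theorem for T(n) = 2T(n/4) + O(n^2):

a = 2, b = 4, c = 2
log_b(a) = log_4(2) = 0.5000

Case 3: c = 2 > log_4(2) = 0.5000
T(n) = O(n^2) = O(n^2)

For T(n) = 2T(n/4) + O(n^2): log_4(2) = 0.5000. This is Case 3 of the Master Theorem (c > log_b(a), work dominated by root), giving O(n^2).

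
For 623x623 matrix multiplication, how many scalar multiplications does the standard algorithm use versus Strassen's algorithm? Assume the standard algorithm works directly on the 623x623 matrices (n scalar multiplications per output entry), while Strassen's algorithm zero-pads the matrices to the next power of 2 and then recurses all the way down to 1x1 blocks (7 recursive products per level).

Matrix multiplication for 623x623 matrices:

Strassen's algorithm requires power-of-2 dimensions. Pad 623x623 to 1024x1024 (next power of 2).

Standard algorithm: 623^3 = 241804367 multiplications
Strassen's algorithm: 7^(log2(1024)) = 7^10 = 282475249 multiplications
Difference: 241804367 - 282475249 = -40670882 (Strassen uses MORE here due to padding overhead — for small or just-over-power-of-2 n, padding can outweigh the per-level savings)

Standard: 241804367 multiplications (623^3). Strassen: 282475249 multiplications (7^10, after padding to 1024x1024). Strassen reduces 8 recursive multiplications to 7 at each level.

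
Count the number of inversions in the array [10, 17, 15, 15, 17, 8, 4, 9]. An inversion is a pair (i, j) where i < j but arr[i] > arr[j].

Finding inversions in [10, 17, 15, 15, 17, 8, 4, 9]:

(0, 5): arr[0]=10 > arr[5]=8
(0, 6): arr[0]=10 > arr[6]=4
(0, 7): arr[0]=10 > arr[7]=9
(1, 2): arr[1]=17 > arr[2]=15
(1, 3): arr[1]=17 > arr[3]=15
(1, 5): arr[1]=17 > arr[5]=8
(1, 6): arr[1]=17 > arr[6]=4
(1, 7): arr[1]=17 > arr[7]=9
(2, 5): arr[2]=15 > arr[5]=8
(2, 6): arr[2]=15 > arr[6]=4
(2, 7): arr[2]=15 > arr[7]=9
(3, 5): arr[3]=15 > arr[5]=8
(3, 6): arr[3]=15 > arr[6]=4
(3, 7): arr[3]=15 > arr[7]=9
(4, 5): arr[4]=17 > arr[5]=8
(4, 6): arr[4]=17 > arr[6]=4
(4, 7): arr[4]=17 > arr[7]=9
(5, 6): arr[5]=8 > arr[6]=4

Total inversions: 18

The array has 18 inversion(s): (0,5), (0,6), (0,7), (1,2), (1,3), (1,5), (1,6), (1,7), (2,5), (2,6), (2,7), (3,5), (3,6), (3,7), (4,5), (4,6), (4,7), (5,6). Each pair (i,j) satisfies i < j and arr[i] > arr[j].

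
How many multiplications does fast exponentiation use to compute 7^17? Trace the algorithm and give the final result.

Computing 7^17 by squaring (build up from 7^1; each line after the first costs one multiplication):

7^1 = 7
7^2 = (7^1)^2 = 7^2 = 49
7^4 = (7^2)^2 = 49^2 = 2401
7^8 = (7^4)^2 = 2401^2 = 5764801
7^16 = (7^8)^2 = 5764801^2 = 33232930569601
7^17 = 7 * 7^16 = 7 * 33232930569601 = 232630513987207

Result: 232630513987207
Multiplications needed: 5 (5 lines after 7^1)

7^17 = 232630513987207. Using exponentiation by squaring, this requires 5 multiplications. The key idea: if the exponent is even, square the half-power; if odd, multiply by the base once.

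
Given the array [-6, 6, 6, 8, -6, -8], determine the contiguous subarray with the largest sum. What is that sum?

Using Kadane's algorithm on [-6, 6, 6, 8, -6, -8]:

Scanning through the array:
Position 1 (value 6): max_ending_here = 6, max_so_far = 6
Position 2 (value 6): max_ending_here = 12, max_so_far = 12
Position 3 (value 8): max_ending_here = 20, max_so_far = 20
Position 4 (value -6): max_ending_here = 14, max_so_far = 20
Position 5 (value -8): max_ending_here = 6, max_so_far = 20

Maximum subarray: [6, 6, 8]
Maximum sum: 20

The maximum subarray is [6, 6, 8] with sum 20. This subarray runs from index 1 to index 3.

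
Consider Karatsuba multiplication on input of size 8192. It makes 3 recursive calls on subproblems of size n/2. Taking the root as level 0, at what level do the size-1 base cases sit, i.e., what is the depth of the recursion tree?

For divide and conquer with division factor 2:

Problem sizes at each level:
Level 0: 8192
Level 1: 4096
Level 2: 2048
Level 3: 1024
Level 4: 512
Level 5: 256
Level 6: 128
Level 7: 64
Level 8: 32
Level 9: 16
Level 10: 8
Level 11: 4
Level 12: 2
Level 13: 1

The root is level 0 and the size-1 base case is level 13 (the tree spans levels 0 through 13, i.e. 14 levels counting the root), so the depth is the number of divisions: log_2(8192) = 13

The recursion tree depth is log_2(8192) = 13. At each level, the problem size is divided by 2, so it takes 13 divisions to reduce to a base case of size 1. The algorithm makes 3 recursive calls at each level.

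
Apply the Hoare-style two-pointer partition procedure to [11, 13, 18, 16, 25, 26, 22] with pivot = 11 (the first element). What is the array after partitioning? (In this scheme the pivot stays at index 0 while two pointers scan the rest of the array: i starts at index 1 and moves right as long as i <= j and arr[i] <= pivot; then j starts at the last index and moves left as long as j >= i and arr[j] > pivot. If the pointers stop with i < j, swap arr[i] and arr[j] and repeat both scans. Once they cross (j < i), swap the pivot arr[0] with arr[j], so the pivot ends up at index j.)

Hoare-style two-pointer partition with pivot = 11:

Initial array: [11, 13, 18, 16, 25, 26, 22]

Pointers start at i = 1, j = 6.
i ends at 1, j ends at 0: the pointers have crossed (j < i), so scanning stops.

j = 0, so swapping arr[0] with arr[j] leaves the pivot at position 0: [11, 13, 18, 16, 25, 26, 22]
Pivot position: 0

After partitioning with pivot 11, the array becomes [11, 13, 18, 16, 25, 26, 22]. The pivot is placed at index 0. All elements to the left of the pivot are <= 11, and all elements to the right are > 11.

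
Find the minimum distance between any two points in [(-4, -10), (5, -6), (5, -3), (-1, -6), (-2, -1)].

Computing all pairwise distances among 5 points:

d((-4, -10), (5, -6)) = 9.8489
d((-4, -10), (5, -3)) = 11.4018
d((-4, -10), (-1, -6)) = 5.0
d((-4, -10), (-2, -1)) = 9.2195
d((5, -6), (5, -3)) = 3.0 <-- minimum
d((5, -6), (-1, -6)) = 6.0
d((5, -6), (-2, -1)) = 8.6023
d((5, -3), (-1, -6)) = 6.7082
d((5, -3), (-2, -1)) = 7.2801
d((-1, -6), (-2, -1)) = 5.099

Closest pair: (5, -6) and (5, -3) with distance 3.0

The closest pair is (5, -6) and (5, -3) with Euclidean distance 3.0. For 5 points, brute-force pairwise comparison is shown above. For large n, the divide-and-conquer algorithm (sort by x, recurse on halves, check the dividing strip) achieves O(n log n).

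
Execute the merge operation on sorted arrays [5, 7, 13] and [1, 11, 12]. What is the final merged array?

Merging process:

Compare 5 vs 1: take 1 from right. Merged: [1]
Compare 5 vs 11: take 5 from left. Merged: [1, 5]
Compare 7 vs 11: take 7 from left. Merged: [1, 5, 7]
Compare 13 vs 11: take 11 from right. Merged: [1, 5, 7, 11]
Compare 13 vs 12: take 12 from right. Merged: [1, 5, 7, 11, 12]
Append remaining from left: [13]. Merged: [1, 5, 7, 11, 12, 13]

Final merged array: [1, 5, 7, 11, 12, 13]
Total comparisons: 5

The merged array is [1, 5, 7, 11, 12, 13], requiring 5 comparisons. The merge step runs in O(n) time where n is the total number of elements.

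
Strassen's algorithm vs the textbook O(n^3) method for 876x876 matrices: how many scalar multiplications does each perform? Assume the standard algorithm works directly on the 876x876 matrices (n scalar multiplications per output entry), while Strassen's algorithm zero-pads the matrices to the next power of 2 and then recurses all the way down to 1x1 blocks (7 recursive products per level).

Matrix multiplication for 876x876 matrices:

Strassen's algorithm requires power-of-2 dimensions. Pad 876x876 to 1024x1024 (next power of 2).

Standard algorithm: 876^3 = 672221376 multiplications
Strassen's algorithm: 7^(log2(1024)) = 7^10 = 282475249 multiplications
Savings: 672221376 - 282475249 = 389746127 multiplications

Standard: 672221376 multiplications (876^3). Strassen: 282475249 multiplications (7^10, after padding to 1024x1024). Strassen reduces 8 recursive multiplications to 7 at each level.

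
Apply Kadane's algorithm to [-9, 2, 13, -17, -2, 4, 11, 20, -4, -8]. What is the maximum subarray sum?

Using Kadane's algorithm on [-9, 2, 13, -17, -2, 4, 11, 20, -4, -8]:

Scanning through the array:
Position 1 (value 2): max_ending_here = 2, max_so_far = 2
Position 2 (value 13): max_ending_here = 15, max_so_far = 15
Position 3 (value -17): max_ending_here = -2, max_so_far = 15
Position 4 (value -2): max_ending_here = -2, max_so_far = 15
Position 5 (value 4): max_ending_here = 4, max_so_far = 15
Position 6 (value 11): max_ending_here = 15, max_so_far = 15
Position 7 (value 20): max_ending_here = 35, max_so_far = 35
Position 8 (value -4): max_ending_here = 31, max_so_far = 35
Position 9 (value -8): max_ending_here = 23, max_so_far = 35

Maximum subarray: [4, 11, 20]
Maximum sum: 35

The maximum subarray is [4, 11, 20] with sum 35. This subarray runs from index 5 to index 7.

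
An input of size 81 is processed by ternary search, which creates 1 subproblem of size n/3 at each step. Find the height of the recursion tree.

For divide and conquer with division factor 3:

Problem sizes at each level:
Level 0: 81
Level 1: 27
Level 2: 9
Level 3: 3
Level 4: 1

The root is level 0 and the size-1 base case is level 4 (the tree spans levels 0 through 4, i.e. 5 levels counting the root), so the depth is the number of divisions: log_3(81) = 4

The recursion tree depth is log_3(81) = 4. At each level, the problem size is divided by 3, so it takes 4 divisions to reduce to a base case of size 1. The algorithm makes 1 recursive call at each level.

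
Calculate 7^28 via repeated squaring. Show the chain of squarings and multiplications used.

Computing 7^28 by squaring (build up from 7^1; each line after the first costs one multiplication):

7^1 = 7
7^2 = (7^1)^2 = 7^2 = 49
7^3 = 7 * 7^2 = 7 * 49 = 343
7^6 = (7^3)^2 = 343^2 = 117649
7^7 = 7 * 7^6 = 7 * 117649 = 823543
7^14 = (7^7)^2 = 823543^2 = 678223072849
7^28 = (7^14)^2 = 678223072849^2 = 459986536544739960976801

Result: 459986536544739960976801
Multiplications needed: 6 (6 lines after 7^1)

7^28 = 459986536544739960976801. Using exponentiation by squaring, this requires 6 multiplications. The key idea: if the exponent is even, square the half-power; if odd, multiply by the base once.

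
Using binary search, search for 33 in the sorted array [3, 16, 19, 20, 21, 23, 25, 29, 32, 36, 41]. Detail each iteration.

Binary search for 33 in [3, 16, 19, 20, 21, 23, 25, 29, 32, 36, 41]:

lo=0, hi=10, mid=5, arr[mid]=23 -> 23 < 33, search right half
lo=6, hi=10, mid=8, arr[mid]=32 -> 32 < 33, search right half
lo=9, hi=10, mid=9, arr[mid]=36 -> 36 > 33, search left half
lo=9 > hi=8, target 33 not found

Binary search determines that 33 is not in the array after 3 comparisons. The search space was exhausted without finding the target.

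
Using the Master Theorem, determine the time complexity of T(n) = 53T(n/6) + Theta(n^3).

Master Theorem for T(n) = 53T(n/6) + O(n^3):

a = 53, b = 6, c = 3
log_b(a) = log_6(53) = 2.2159

Case 3: c = 3 > log_6(53) = 2.2159
T(n) = O(n^3) = O(n^3)

For T(n) = 53T(n/6) + O(n^3): log_6(53) = 2.2159. This is Case 3 of the Master Theorem (c > log_b(a), work dominated by root), giving O(n^3).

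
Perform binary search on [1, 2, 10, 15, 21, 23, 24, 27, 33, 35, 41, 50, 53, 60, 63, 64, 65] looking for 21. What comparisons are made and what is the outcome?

Binary search for 21 in [1, 2, 10, 15, 21, 23, 24, 27, 33, 35, 41, 50, 53, 60, 63, 64, 65]:

lo=0, hi=16, mid=8, arr[mid]=33 -> 33 > 21, search left half
lo=0, hi=7, mid=3, arr[mid]=15 -> 15 < 21, search right half
lo=4, hi=7, mid=5, arr[mid]=23 -> 23 > 21, search left half
lo=4, hi=4, mid=4, arr[mid]=21 -> Found target at index 4!

Binary search finds 21 at index 4 after 4 comparisons. The search repeatedly halves the search space by comparing with the middle element.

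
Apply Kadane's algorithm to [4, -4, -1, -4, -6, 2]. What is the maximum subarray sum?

Using Kadane's algorithm on [4, -4, -1, -4, -6, 2]:

Scanning through the array:
Position 1 (value -4): max_ending_here = 0, max_so_far = 4
Position 2 (value -1): max_ending_here = -1, max_so_far = 4
Position 3 (value -4): max_ending_here = -4, max_so_far = 4
Position 4 (value -6): max_ending_here = -6, max_so_far = 4
Position 5 (value 2): max_ending_here = 2, max_so_far = 4

Maximum subarray: [4]
Maximum sum: 4

The maximum subarray is [4] with sum 4. This subarray runs from index 0 to index 0.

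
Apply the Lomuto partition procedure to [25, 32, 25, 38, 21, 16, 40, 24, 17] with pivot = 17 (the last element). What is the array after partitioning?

Lomuto partition with pivot = 17:

Initial array: [25, 32, 25, 38, 21, 16, 40, 24, 17]

arr[0]=25 > 17: no swap
arr[1]=32 > 17: no swap
arr[2]=25 > 17: no swap
arr[3]=38 > 17: no swap
arr[4]=21 > 17: no swap
arr[5]=16 <= 17: swap with position 0, array becomes [16, 32, 25, 38, 21, 25, 40, 24, 17]
arr[6]=40 > 17: no swap
arr[7]=24 > 17: no swap

Place pivot at position 1: [16, 17, 25, 38, 21, 25, 40, 24, 32]
Pivot position: 1

After partitioning with pivot 17, the array becomes [16, 17, 25, 38, 21, 25, 40, 24, 32]. The pivot is placed at index 1. All elements to the left of the pivot are <= 17, and all elements to the right are > 17.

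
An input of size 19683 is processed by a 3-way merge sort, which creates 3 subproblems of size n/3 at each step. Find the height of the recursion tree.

For divide and conquer with division factor 3:

Problem sizes at each level:
Level 0: 19683
Level 1: 6561
Level 2: 2187
Level 3: 729
Level 4: 243
Level 5: 81
Level 6: 27
Level 7: 9
Level 8: 3
Level 9: 1

The root is level 0 and the size-1 base case is level 9 (the tree spans levels 0 through 9, i.e. 10 levels counting the root), so the depth is the number of divisions: log_3(19683) = 9

The recursion tree depth is log_3(19683) = 9. At each level, the problem size is divided by 3, so it takes 9 divisions to reduce to a base case of size 1. The algorithm makes 3 recursive calls at each level.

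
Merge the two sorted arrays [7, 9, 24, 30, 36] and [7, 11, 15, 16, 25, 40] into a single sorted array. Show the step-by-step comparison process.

Merging process:

Compare 7 vs 7: take 7 from left. Merged: [7]
Compare 9 vs 7: take 7 from right. Merged: [7, 7]
Compare 9 vs 11: take 9 from left. Merged: [7, 7, 9]
Compare 24 vs 11: take 11 from right. Merged: [7, 7, 9, 11]
Compare 24 vs 15: take 15 from right. Merged: [7, 7, 9, 11, 15]
Compare 24 vs 16: take 16 from right. Merged: [7, 7, 9, 11, 15, 16]
Compare 24 vs 25: take 24 from left. Merged: [7, 7, 9, 11, 15, 16, 24]
Compare 30 vs 25: take 25 from right. Merged: [7, 7, 9, 11, 15, 16, 24, 25]
Compare 30 vs 40: take 30 from left. Merged: [7, 7, 9, 11, 15, 16, 24, 25, 30]
Compare 36 vs 40: take 36 from left. Merged: [7, 7, 9, 11, 15, 16, 24, 25, 30, 36]
Append remaining from right: [40]. Merged: [7, 7, 9, 11, 15, 16, 24, 25, 30, 36, 40]

Final merged array: [7, 7, 9, 11, 15, 16, 24, 25, 30, 36, 40]
Total comparisons: 10

The merged array is [7, 7, 9, 11, 15, 16, 24, 25, 30, 36, 40], requiring 10 comparisons. The merge step runs in O(n) time where n is the total number of elements.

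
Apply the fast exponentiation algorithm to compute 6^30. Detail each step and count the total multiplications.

Computing 6^30 by squaring (build up from 6^1; each line after the first costs one multiplication):

6^1 = 6
6^2 = (6^1)^2 = 6^2 = 36
6^3 = 6 * 6^2 = 6 * 36 = 216
6^6 = (6^3)^2 = 216^2 = 46656
6^7 = 6 * 6^6 = 6 * 46656 = 279936
6^14 = (6^7)^2 = 279936^2 = 78364164096
6^15 = 6 * 6^14 = 6 * 78364164096 = 470184984576
6^30 = (6^15)^2 = 470184984576^2 = 221073919720733357899776

Result: 221073919720733357899776
Multiplications needed: 7 (7 lines after 6^1)

6^30 = 221073919720733357899776. Using exponentiation by squaring, this requires 7 multiplications. The key idea: if the exponent is even, square the half-power; if odd, multiply by the base once.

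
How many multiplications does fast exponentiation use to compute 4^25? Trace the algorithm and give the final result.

Computing 4^25 by squaring (build up from 4^1; each line after the first costs one multiplication):

4^1 = 4
4^2 = (4^1)^2 = 4^2 = 16
4^3 = 4 * 4^2 = 4 * 16 = 64
4^6 = (4^3)^2 = 64^2 = 4096
4^12 = (4^6)^2 = 4096^2 = 16777216
4^24 = (4^12)^2 = 16777216^2 = 281474976710656
4^25 = 4 * 4^24 = 4 * 281474976710656 = 1125899906842624

Result: 1125899906842624
Multiplications needed: 6 (6 lines after 4^1)

4^25 = 1125899906842624. Using exponentiation by squaring, this requires 6 multiplications. The key idea: if the exponent is even, square the half-power; if odd, multiply by the base once.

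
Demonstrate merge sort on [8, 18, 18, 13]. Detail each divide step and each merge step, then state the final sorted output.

Merge sort trace:

Split: [8, 18, 18, 13] -> [8, 18] and [18, 13]
  Split: [8, 18] -> [8] and [18]
  Merge: [8] + [18] -> [8, 18]
  Split: [18, 13] -> [18] and [13]
  Merge: [18] + [13] -> [13, 18]
Merge: [8, 18] + [13, 18] -> [8, 13, 18, 18]

Final sorted array: [8, 13, 18, 18]

The merge sort proceeds by recursively splitting the array and merging sorted halves.
After all merges, the sorted array is [8, 13, 18, 18].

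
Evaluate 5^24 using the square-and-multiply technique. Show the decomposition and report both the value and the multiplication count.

Computing 5^24 by squaring (build up from 5^1; each line after the first costs one multiplication):

5^1 = 5
5^2 = (5^1)^2 = 5^2 = 25
5^3 = 5 * 5^2 = 5 * 25 = 125
5^6 = (5^3)^2 = 125^2 = 15625
5^12 = (5^6)^2 = 15625^2 = 244140625
5^24 = (5^12)^2 = 244140625^2 = 59604644775390625

Result: 59604644775390625
Multiplications needed: 5 (5 lines after 5^1)

5^24 = 59604644775390625. Using exponentiation by squaring, this requires 5 multiplications. The key idea: if the exponent is even, square the half-power; if odd, multiply by the base once.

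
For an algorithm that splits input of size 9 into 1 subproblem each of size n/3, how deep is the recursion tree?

For divide and conquer with division factor 3:

Problem sizes at each level:
Level 0: 9
Level 1: 3
Level 2: 1

The root is level 0 and the size-1 base case is level 2 (the tree spans levels 0 through 2, i.e. 3 levels counting the root), so the depth is the number of divisions: log_3(9) = 2

The recursion tree depth is log_3(9) = 2. At each level, the problem size is divided by 3, so it takes 2 divisions to reduce to a base case of size 1. The algorithm makes 1 recursive call at each level.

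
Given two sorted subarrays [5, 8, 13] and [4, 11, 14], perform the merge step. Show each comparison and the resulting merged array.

Merging process:

Compare 5 vs 4: take 4 from right. Merged: [4]
Compare 5 vs 11: take 5 from left. Merged: [4, 5]
Compare 8 vs 11: take 8 from left. Merged: [4, 5, 8]
Compare 13 vs 11: take 11 from right. Merged: [4, 5, 8, 11]
Compare 13 vs 14: take 13 from left. Merged: [4, 5, 8, 11, 13]
Append remaining from right: [14]. Merged: [4, 5, 8, 11, 13, 14]

Final merged array: [4, 5, 8, 11, 13, 14]
Total comparisons: 5

The merged array is [4, 5, 8, 11, 13, 14], requiring 5 comparisons. The merge step runs in O(n) time where n is the total number of elements.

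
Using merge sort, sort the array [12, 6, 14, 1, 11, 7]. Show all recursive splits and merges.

Merge sort trace:

Split: [12, 6, 14, 1, 11, 7] -> [12, 6, 14] and [1, 11, 7]
  Split: [12, 6, 14] -> [12] and [6, 14]
    Split: [6, 14] -> [6] and [14]
    Merge: [6] + [14] -> [6, 14]
  Merge: [12] + [6, 14] -> [6, 12, 14]
  Split: [1, 11, 7] -> [1] and [11, 7]
    Split: [11, 7] -> [11] and [7]
    Merge: [11] + [7] -> [7, 11]
  Merge: [1] + [7, 11] -> [1, 7, 11]
Merge: [6, 12, 14] + [1, 7, 11] -> [1, 6, 7, 11, 12, 14]

Final sorted array: [1, 6, 7, 11, 12, 14]

The merge sort proceeds by recursively splitting the array and merging sorted halves.
After all merges, the sorted array is [1, 6, 7, 11, 12, 14].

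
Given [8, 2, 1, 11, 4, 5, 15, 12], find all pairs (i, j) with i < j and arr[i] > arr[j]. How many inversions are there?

Finding inversions in [8, 2, 1, 11, 4, 5, 15, 12]:

(0, 1): arr[0]=8 > arr[1]=2
(0, 2): arr[0]=8 > arr[2]=1
(0, 4): arr[0]=8 > arr[4]=4
(0, 5): arr[0]=8 > arr[5]=5
(1, 2): arr[1]=2 > arr[2]=1
(3, 4): arr[3]=11 > arr[4]=4
(3, 5): arr[3]=11 > arr[5]=5
(6, 7): arr[6]=15 > arr[7]=12

Total inversions: 8

The array has 8 inversion(s): (0,1), (0,2), (0,4), (0,5), (1,2), (3,4), (3,5), (6,7). Each pair (i,j) satisfies i < j and arr[i] > arr[j].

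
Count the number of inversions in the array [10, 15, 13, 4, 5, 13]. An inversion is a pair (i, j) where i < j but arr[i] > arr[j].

Finding inversions in [10, 15, 13, 4, 5, 13]:

(0, 3): arr[0]=10 > arr[3]=4
(0, 4): arr[0]=10 > arr[4]=5
(1, 2): arr[1]=15 > arr[2]=13
(1, 3): arr[1]=15 > arr[3]=4
(1, 4): arr[1]=15 > arr[4]=5
(1, 5): arr[1]=15 > arr[5]=13
(2, 3): arr[2]=13 > arr[3]=4
(2, 4): arr[2]=13 > arr[4]=5

Total inversions: 8

The array has 8 inversion(s): (0,3), (0,4), (1,2), (1,3), (1,4), (1,5), (2,3), (2,4). Each pair (i,j) satisfies i < j and arr[i] > arr[j].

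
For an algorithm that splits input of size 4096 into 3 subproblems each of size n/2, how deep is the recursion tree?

For divide and conquer with division factor 2:

Problem sizes at each level:
Level 0: 4096
Level 1: 2048
Level 2: 1024
Level 3: 512
Level 4: 256
Level 5: 128
Level 6: 64
Level 7: 32
Level 8: 16
Level 9: 8
Level 10: 4
Level 11: 2
Level 12: 1

The root is level 0 and the size-1 base case is level 12 (the tree spans levels 0 through 12, i.e. 13 levels counting the root), so the depth is the number of divisions: log_2(4096) = 12

The recursion tree depth is log_2(4096) = 12. At each level, the problem size is divided by 2, so it takes 12 divisions to reduce to a base case of size 1. The algorithm makes 3 recursive calls at each level.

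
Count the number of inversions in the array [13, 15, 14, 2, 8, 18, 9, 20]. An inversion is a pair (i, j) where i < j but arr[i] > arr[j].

Finding inversions in [13, 15, 14, 2, 8, 18, 9, 20]:

(0, 3): arr[0]=13 > arr[3]=2
(0, 4): arr[0]=13 > arr[4]=8
(0, 6): arr[0]=13 > arr[6]=9
(1, 2): arr[1]=15 > arr[2]=14
(1, 3): arr[1]=15 > arr[3]=2
(1, 4): arr[1]=15 > arr[4]=8
(1, 6): arr[1]=15 > arr[6]=9
(2, 3): arr[2]=14 > arr[3]=2
(2, 4): arr[2]=14 > arr[4]=8
(2, 6): arr[2]=14 > arr[6]=9
(5, 6): arr[5]=18 > arr[6]=9

Total inversions: 11

The array has 11 inversion(s): (0,3), (0,4), (0,6), (1,2), (1,3), (1,4), (1,6), (2,3), (2,4), (2,6), (5,6). Each pair (i,j) satisfies i < j and arr[i] > arr[j].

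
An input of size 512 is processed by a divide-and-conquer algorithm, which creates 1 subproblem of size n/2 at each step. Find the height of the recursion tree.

For divide and conquer with division factor 2:

Problem sizes at each level:
Level 0: 512
Level 1: 256
Level 2: 128
Level 3: 64
Level 4: 32
Level 5: 16
Level 6: 8
Level 7: 4
Level 8: 2
Level 9: 1

The root is level 0 and the size-1 base case is level 9 (the tree spans levels 0 through 9, i.e. 10 levels counting the root), so the depth is the number of divisions: log_2(512) = 9

The recursion tree depth is log_2(512) = 9. At each level, the problem size is divided by 2, so it takes 9 divisions to reduce to a base case of size 1. The algorithm makes 1 recursive call at each level.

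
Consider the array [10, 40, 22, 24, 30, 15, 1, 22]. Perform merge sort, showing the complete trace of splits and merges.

Merge sort trace:

Split: [10, 40, 22, 24, 30, 15, 1, 22] -> [10, 40, 22, 24] and [30, 15, 1, 22]
  Split: [10, 40, 22, 24] -> [10, 40] and [22, 24]
    Split: [10, 40] -> [10] and [40]
    Merge: [10] + [40] -> [10, 40]
    Split: [22, 24] -> [22] and [24]
    Merge: [22] + [24] -> [22, 24]
  Merge: [10, 40] + [22, 24] -> [10, 22, 24, 40]
  Split: [30, 15, 1, 22] -> [30, 15] and [1, 22]
    Split: [30, 15] -> [30] and [15]
    Merge: [30] + [15] -> [15, 30]
    Split: [1, 22] -> [1] and [22]
    Merge: [1] + [22] -> [1, 22]
  Merge: [15, 30] + [1, 22] -> [1, 15, 22, 30]
Merge: [10, 22, 24, 40] + [1, 15, 22, 30] -> [1, 10, 15, 22, 22, 24, 30, 40]

Final sorted array: [1, 10, 15, 22, 22, 24, 30, 40]

The merge sort proceeds by recursively splitting the array and merging sorted halves.
After all merges, the sorted array is [1, 10, 15, 22, 22, 24, 30, 40].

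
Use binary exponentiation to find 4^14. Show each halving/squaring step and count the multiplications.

Computing 4^14 by squaring (build up from 4^1; each line after the first costs one multiplication):

4^1 = 4
4^2 = (4^1)^2 = 4^2 = 16
4^3 = 4 * 4^2 = 4 * 16 = 64
4^6 = (4^3)^2 = 64^2 = 4096
4^7 = 4 * 4^6 = 4 * 4096 = 16384
4^14 = (4^7)^2 = 16384^2 = 268435456

Result: 268435456
Multiplications needed: 5 (5 lines after 4^1)

4^14 = 268435456. Using exponentiation by squaring, this requires 5 multiplications. The key idea: if the exponent is even, square the half-power; if odd, multiply by the base once.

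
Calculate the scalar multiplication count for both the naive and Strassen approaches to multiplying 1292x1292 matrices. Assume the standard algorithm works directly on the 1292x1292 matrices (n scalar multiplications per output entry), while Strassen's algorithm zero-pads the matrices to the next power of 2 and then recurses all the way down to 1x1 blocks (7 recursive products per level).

Matrix multiplication for 1292x1292 matrices:

Strassen's algorithm requires power-of-2 dimensions. Pad 1292x1292 to 2048x2048 (next power of 2).

Standard algorithm: 1292^3 = 2156689088 multiplications
Strassen's algorithm: 7^(log2(2048)) = 7^11 = 1977326743 multiplications
Savings: 2156689088 - 1977326743 = 179362345 multiplications

Standard: 2156689088 multiplications (1292^3). Strassen: 1977326743 multiplications (7^11, after padding to 2048x2048). Strassen reduces 8 recursive multiplications to 7 at each level.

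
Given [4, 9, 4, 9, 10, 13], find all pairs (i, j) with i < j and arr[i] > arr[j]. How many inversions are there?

Finding inversions in [4, 9, 4, 9, 10, 13]:

(1, 2): arr[1]=9 > arr[2]=4

Total inversions: 1

The array has 1 inversion(s): (1,2). Each pair (i,j) satisfies i < j and arr[i] > arr[j].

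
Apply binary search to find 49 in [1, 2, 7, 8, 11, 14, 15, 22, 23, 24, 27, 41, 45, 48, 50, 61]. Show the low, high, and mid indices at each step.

Binary search for 49 in [1, 2, 7, 8, 11, 14, 15, 22, 23, 24, 27, 41, 45, 48, 50, 61]:

lo=0, hi=15, mid=7, arr[mid]=22 -> 22 < 49, search right half
lo=8, hi=15, mid=11, arr[mid]=41 -> 41 < 49, search right half
lo=12, hi=15, mid=13, arr[mid]=48 -> 48 < 49, search right half
lo=14, hi=15, mid=14, arr[mid]=50 -> 50 > 49, search left half
lo=14 > hi=13, target 49 not found

Binary search determines that 49 is not in the array after 4 comparisons. The search space was exhausted without finding the target.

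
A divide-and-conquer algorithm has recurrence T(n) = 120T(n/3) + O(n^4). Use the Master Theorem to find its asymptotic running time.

Master Theorem for T(n) = 120T(n/3) + O(n^4):

a = 120, b = 3, c = 4
log_b(a) = log_3(120) = 4.3578

Case 1: c = 4 < log_3(120) = 4.3578
T(n) = O(n^(log_3 120))

For T(n) = 120T(n/3) + O(n^4): log_3(120) = 4.3578. This is Case 1 of the Master Theorem (c < log_b(a), work dominated by leaves), giving O(n^(log_3 120)).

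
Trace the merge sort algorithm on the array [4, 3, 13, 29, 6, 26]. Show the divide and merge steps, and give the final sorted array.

Merge sort trace:

Split: [4, 3, 13, 29, 6, 26] -> [4, 3, 13] and [29, 6, 26]
  Split: [4, 3, 13] -> [4] and [3, 13]
    Split: [3, 13] -> [3] and [13]
    Merge: [3] + [13] -> [3, 13]
  Merge: [4] + [3, 13] -> [3, 4, 13]
  Split: [29, 6, 26] -> [29] and [6, 26]
    Split: [6, 26] -> [6] and [26]
    Merge: [6] + [26] -> [6, 26]
  Merge: [29] + [6, 26] -> [6, 26, 29]
Merge: [3, 4, 13] + [6, 26, 29] -> [3, 4, 6, 13, 26, 29]

Final sorted array: [3, 4, 6, 13, 26, 29]

The merge sort proceeds by recursively splitting the array and merging sorted halves.
After all merges, the sorted array is [3, 4, 6, 13, 26, 29].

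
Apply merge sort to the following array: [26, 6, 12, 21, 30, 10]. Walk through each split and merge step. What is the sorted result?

Merge sort trace:

Split: [26, 6, 12, 21, 30, 10] -> [26, 6, 12] and [21, 30, 10]
  Split: [26, 6, 12] -> [26] and [6, 12]
    Split: [6, 12] -> [6] and [12]
    Merge: [6] + [12] -> [6, 12]
  Merge: [26] + [6, 12] -> [6, 12, 26]
  Split: [21, 30, 10] -> [21] and [30, 10]
    Split: [30, 10] -> [30] and [10]
    Merge: [30] + [10] -> [10, 30]
  Merge: [21] + [10, 30] -> [10, 21, 30]
Merge: [6, 12, 26] + [10, 21, 30] -> [6, 10, 12, 21, 26, 30]

Final sorted array: [6, 10, 12, 21, 26, 30]

The merge sort proceeds by recursively splitting the array and merging sorted halves.
After all merges, the sorted array is [6, 10, 12, 21, 26, 30].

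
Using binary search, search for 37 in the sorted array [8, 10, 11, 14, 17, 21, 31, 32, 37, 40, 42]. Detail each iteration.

Binary search for 37 in [8, 10, 11, 14, 17, 21, 31, 32, 37, 40, 42]:

lo=0, hi=10, mid=5, arr[mid]=21 -> 21 < 37, search right half
lo=6, hi=10, mid=8, arr[mid]=37 -> Found target at index 8!

Binary search finds 37 at index 8 after 2 comparisons. The search repeatedly halves the search space by comparing with the middle element.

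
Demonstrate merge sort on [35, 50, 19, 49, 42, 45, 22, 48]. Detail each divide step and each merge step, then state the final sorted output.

Merge sort trace:

Split: [35, 50, 19, 49, 42, 45, 22, 48] -> [35, 50, 19, 49] and [42, 45, 22, 48]
  Split: [35, 50, 19, 49] -> [35, 50] and [19, 49]
    Split: [35, 50] -> [35] and [50]
    Merge: [35] + [50] -> [35, 50]
    Split: [19, 49] -> [19] and [49]
    Merge: [19] + [49] -> [19, 49]
  Merge: [35, 50] + [19, 49] -> [19, 35, 49, 50]
  Split: [42, 45, 22, 48] -> [42, 45] and [22, 48]
    Split: [42, 45] -> [42] and [45]
    Merge: [42] + [45] -> [42, 45]
    Split: [22, 48] -> [22] and [48]
    Merge: [22] + [48] -> [22, 48]
  Merge: [42, 45] + [22, 48] -> [22, 42, 45, 48]
Merge: [19, 35, 49, 50] + [22, 42, 45, 48] -> [19, 22, 35, 42, 45, 48, 49, 50]

Final sorted array: [19, 22, 35, 42, 45, 48, 49, 50]

The merge sort proceeds by recursively splitting the array and merging sorted halves.
After all merges, the sorted array is [19, 22, 35, 42, 45, 48, 49, 50].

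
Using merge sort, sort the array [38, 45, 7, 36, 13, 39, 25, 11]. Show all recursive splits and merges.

Merge sort trace:

Split: [38, 45, 7, 36, 13, 39, 25, 11] -> [38, 45, 7, 36] and [13, 39, 25, 11]
  Split: [38, 45, 7, 36] -> [38, 45] and [7, 36]
    Split: [38, 45] -> [38] and [45]
    Merge: [38] + [45] -> [38, 45]
    Split: [7, 36] -> [7] and [36]
    Merge: [7] + [36] -> [7, 36]
  Merge: [38, 45] + [7, 36] -> [7, 36, 38, 45]
  Split: [13, 39, 25, 11] -> [13, 39] and [25, 11]
    Split: [13, 39] -> [13] and [39]
    Merge: [13] + [39] -> [13, 39]
    Split: [25, 11] -> [25] and [11]
    Merge: [25] + [11] -> [11, 25]
  Merge: [13, 39] + [11, 25] -> [11, 13, 25, 39]
Merge: [7, 36, 38, 45] + [11, 13, 25, 39] -> [7, 11, 13, 25, 36, 38, 39, 45]

Final sorted array: [7, 11, 13, 25, 36, 38, 39, 45]

The merge sort proceeds by recursively splitting the array and merging sorted halves.
After all merges, the sorted array is [7, 11, 13, 25, 36, 38, 39, 45].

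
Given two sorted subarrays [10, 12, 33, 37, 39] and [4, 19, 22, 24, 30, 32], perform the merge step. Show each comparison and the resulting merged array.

Merging process:

Compare 10 vs 4: take 4 from right. Merged: [4]
Compare 10 vs 19: take 10 from left. Merged: [4, 10]
Compare 12 vs 19: take 12 from left. Merged: [4, 10, 12]
Compare 33 vs 19: take 19 from right. Merged: [4, 10, 12, 19]
Compare 33 vs 22: take 22 from right. Merged: [4, 10, 12, 19, 22]
Compare 33 vs 24: take 24 from right. Merged: [4, 10, 12, 19, 22, 24]
Compare 33 vs 30: take 30 from right. Merged: [4, 10, 12, 19, 22, 24, 30]
Compare 33 vs 32: take 32 from right. Merged: [4, 10, 12, 19, 22, 24, 30, 32]
Append remaining from left: [33, 37, 39]. Merged: [4, 10, 12, 19, 22, 24, 30, 32, 33, 37, 39]

Final merged array: [4, 10, 12, 19, 22, 24, 30, 32, 33, 37, 39]
Total comparisons: 8

The merged array is [4, 10, 12, 19, 22, 24, 30, 32, 33, 37, 39], requiring 8 comparisons. The merge step runs in O(n) time where n is the total number of elements.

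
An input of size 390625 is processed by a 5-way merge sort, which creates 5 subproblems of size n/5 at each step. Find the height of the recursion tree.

For divide and conquer with division factor 5:

Problem sizes at each level:
Level 0: 390625
Level 1: 78125
Level 2: 15625
Level 3: 3125
Level 4: 625
Level 5: 125
Level 6: 25
Level 7: 5
Level 8: 1

The root is level 0 and the size-1 base case is level 8 (the tree spans levels 0 through 8, i.e. 9 levels counting the root), so the depth is the number of divisions: log_5(390625) = 8

The recursion tree depth is log_5(390625) = 8. At each level, the problem size is divided by 5, so it takes 8 divisions to reduce to a base case of size 1. The algorithm makes 5 recursive calls at each level.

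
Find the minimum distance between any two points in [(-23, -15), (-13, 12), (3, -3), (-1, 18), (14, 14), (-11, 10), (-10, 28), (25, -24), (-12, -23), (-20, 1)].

Computing all pairwise distances among 10 points:

d((-23, -15), (-13, 12)) = 28.7924
d((-23, -15), (3, -3)) = 28.6356
d((-23, -15), (-1, 18)) = 39.6611
d((-23, -15), (14, 14)) = 47.0106
d((-23, -15), (-11, 10)) = 27.7308
d((-23, -15), (-10, 28)) = 44.9222
d((-23, -15), (25, -24)) = 48.8365
d((-23, -15), (-12, -23)) = 13.6015
d((-23, -15), (-20, 1)) = 16.2788
d((-13, 12), (3, -3)) = 21.9317
d((-13, 12), (-1, 18)) = 13.4164
d((-13, 12), (14, 14)) = 27.074
d((-13, 12), (-11, 10)) = 2.8284 <-- minimum
d((-13, 12), (-10, 28)) = 16.2788
d((-13, 12), (25, -24)) = 52.345
d((-13, 12), (-12, -23)) = 35.0143
d((-13, 12), (-20, 1)) = 13.0384
d((3, -3), (-1, 18)) = 21.3776
d((3, -3), (14, 14)) = 20.2485
d((3, -3), (-11, 10)) = 19.105
d((3, -3), (-10, 28)) = 33.6155
d((3, -3), (25, -24)) = 30.4138
d((3, -3), (-12, -23)) = 25.0
d((3, -3), (-20, 1)) = 23.3452
d((-1, 18), (14, 14)) = 15.5242
d((-1, 18), (-11, 10)) = 12.8062
d((-1, 18), (-10, 28)) = 13.4536
d((-1, 18), (25, -24)) = 49.3964
d((-1, 18), (-12, -23)) = 42.45
d((-1, 18), (-20, 1)) = 25.4951
d((14, 14), (-11, 10)) = 25.318
d((14, 14), (-10, 28)) = 27.7849
d((14, 14), (25, -24)) = 39.5601
d((14, 14), (-12, -23)) = 45.2217
d((14, 14), (-20, 1)) = 36.4005
d((-11, 10), (-10, 28)) = 18.0278
d((-11, 10), (25, -24)) = 49.5177
d((-11, 10), (-12, -23)) = 33.0151
d((-11, 10), (-20, 1)) = 12.7279
d((-10, 28), (25, -24)) = 62.6817
d((-10, 28), (-12, -23)) = 51.0392
d((-10, 28), (-20, 1)) = 28.7924
d((25, -24), (-12, -23)) = 37.0135
d((25, -24), (-20, 1)) = 51.4782
d((-12, -23), (-20, 1)) = 25.2982

Closest pair: (-13, 12) and (-11, 10) with distance 2.8284

The closest pair is (-13, 12) and (-11, 10) with Euclidean distance 2.8284. For 10 points, brute-force pairwise comparison is shown above. For large n, the divide-and-conquer algorithm (sort by x, recurse on halves, check the dividing strip) achieves O(n log n).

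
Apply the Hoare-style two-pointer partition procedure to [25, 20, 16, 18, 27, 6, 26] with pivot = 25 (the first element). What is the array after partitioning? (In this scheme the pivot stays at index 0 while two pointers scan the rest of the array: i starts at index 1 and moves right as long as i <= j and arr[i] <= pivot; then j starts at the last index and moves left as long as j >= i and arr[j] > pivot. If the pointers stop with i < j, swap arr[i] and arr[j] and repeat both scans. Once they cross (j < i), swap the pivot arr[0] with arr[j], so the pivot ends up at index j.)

Hoare-style two-pointer partition with pivot = 25:

Initial array: [25, 20, 16, 18, 27, 6, 26]

Pointers start at i = 1, j = 6.
i stops at index 4 (arr[4]=27 > 25), j stops at index 5 (arr[5]=6 <= 25): swap arr[4] and arr[5], array becomes [25, 20, 16, 18, 6, 27, 26]
i ends at 5, j ends at 4: the pointers have crossed (j < i), so scanning stops.

Swap pivot arr[0] with arr[4] to place pivot at position 4: [6, 20, 16, 18, 25, 27, 26]
Pivot position: 4

After partitioning with pivot 25, the array becomes [6, 20, 16, 18, 25, 27, 26]. The pivot is placed at index 4. All elements to the left of the pivot are <= 25, and all elements to the right are > 25.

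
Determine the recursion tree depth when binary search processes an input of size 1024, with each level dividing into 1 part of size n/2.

For divide and conquer with division factor 2:

Problem sizes at each level:
Level 0: 1024
Level 1: 512
Level 2: 256
Level 3: 128
Level 4: 64
Level 5: 32
Level 6: 16
Level 7: 8
Level 8: 4
Level 9: 2
Level 10: 1

The root is level 0 and the size-1 base case is level 10 (the tree spans levels 0 through 10, i.e. 11 levels counting the root), so the depth is the number of divisions: log_2(1024) = 10

The recursion tree depth is log_2(1024) = 10. At each level, the problem size is divided by 2, so it takes 10 divisions to reduce to a base case of size 1. The algorithm makes 1 recursive call at each level.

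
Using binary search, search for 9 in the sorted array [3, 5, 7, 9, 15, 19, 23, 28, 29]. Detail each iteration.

Binary search for 9 in [3, 5, 7, 9, 15, 19, 23, 28, 29]:

lo=0, hi=8, mid=4, arr[mid]=15 -> 15 > 9, search left half
lo=0, hi=3, mid=1, arr[mid]=5 -> 5 < 9, search right half
lo=2, hi=3, mid=2, arr[mid]=7 -> 7 < 9, search right half
lo=3, hi=3, mid=3, arr[mid]=9 -> Found target at index 3!

Binary search finds 9 at index 3 after 4 comparisons. The search repeatedly halves the search space by comparing with the middle element.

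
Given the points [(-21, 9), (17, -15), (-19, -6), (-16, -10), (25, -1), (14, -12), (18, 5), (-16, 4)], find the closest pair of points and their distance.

Computing all pairwise distances among 8 points:

d((-21, 9), (17, -15)) = 44.9444
d((-21, 9), (-19, -6)) = 15.1327
d((-21, 9), (-16, -10)) = 19.6469
d((-21, 9), (25, -1)) = 47.0744
d((-21, 9), (14, -12)) = 40.8167
d((-21, 9), (18, 5)) = 39.2046
d((-21, 9), (-16, 4)) = 7.0711
d((17, -15), (-19, -6)) = 37.108
d((17, -15), (-16, -10)) = 33.3766
d((17, -15), (25, -1)) = 16.1245
d((17, -15), (14, -12)) = 4.2426 <-- minimum
d((17, -15), (18, 5)) = 20.025
d((17, -15), (-16, 4)) = 38.0789
d((-19, -6), (-16, -10)) = 5.0
d((-19, -6), (25, -1)) = 44.2832
d((-19, -6), (14, -12)) = 33.541
d((-19, -6), (18, 5)) = 38.6005
d((-19, -6), (-16, 4)) = 10.4403
d((-16, -10), (25, -1)) = 41.9762
d((-16, -10), (14, -12)) = 30.0666
d((-16, -10), (18, 5)) = 37.1618
d((-16, -10), (-16, 4)) = 14.0
d((25, -1), (14, -12)) = 15.5563
d((25, -1), (18, 5)) = 9.2195
d((25, -1), (-16, 4)) = 41.3038
d((14, -12), (18, 5)) = 17.4642
d((14, -12), (-16, 4)) = 34.0
d((18, 5), (-16, 4)) = 34.0147

Closest pair: (17, -15) and (14, -12) with distance 4.2426

The closest pair is (17, -15) and (14, -12) with Euclidean distance 4.2426. For 8 points, brute-force pairwise comparison is shown above. For large n, the divide-and-conquer algorithm (sort by x, recurse on halves, check the dividing strip) achieves O(n log n).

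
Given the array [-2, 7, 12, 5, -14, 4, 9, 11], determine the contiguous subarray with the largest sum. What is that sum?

Using Kadane's algorithm on [-2, 7, 12, 5, -14, 4, 9, 11]:

Scanning through the array:
Position 1 (value 7): max_ending_here = 7, max_so_far = 7
Position 2 (value 12): max_ending_here = 19, max_so_far = 19
Position 3 (value 5): max_ending_here = 24, max_so_far = 24
Position 4 (value -14): max_ending_here = 10, max_so_far = 24
Position 5 (value 4): max_ending_here = 14, max_so_far = 24
Position 6 (value 9): max_ending_here = 23, max_so_far = 24
Position 7 (value 11): max_ending_here = 34, max_so_far = 34

Maximum subarray: [7, 12, 5, -14, 4, 9, 11]
Maximum sum: 34

The maximum subarray is [7, 12, 5, -14, 4, 9, 11] with sum 34. This subarray runs from index 1 to index 7.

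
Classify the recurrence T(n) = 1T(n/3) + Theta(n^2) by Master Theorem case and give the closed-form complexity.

Master Theorem for T(n) = 1T(n/3) + O(n^2):

a = 1, b = 3, c = 2
log_b(a) = log_3(1) = 0.0000

Case 3: c = 2 > log_3(1) = 0.0000
T(n) = O(n^2) = O(n^2)

For T(n) = 1T(n/3) + O(n^2): log_3(1) = 0.0000. This is Case 3 of the Master Theorem (c > log_b(a), work dominated by root), giving O(n^2).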